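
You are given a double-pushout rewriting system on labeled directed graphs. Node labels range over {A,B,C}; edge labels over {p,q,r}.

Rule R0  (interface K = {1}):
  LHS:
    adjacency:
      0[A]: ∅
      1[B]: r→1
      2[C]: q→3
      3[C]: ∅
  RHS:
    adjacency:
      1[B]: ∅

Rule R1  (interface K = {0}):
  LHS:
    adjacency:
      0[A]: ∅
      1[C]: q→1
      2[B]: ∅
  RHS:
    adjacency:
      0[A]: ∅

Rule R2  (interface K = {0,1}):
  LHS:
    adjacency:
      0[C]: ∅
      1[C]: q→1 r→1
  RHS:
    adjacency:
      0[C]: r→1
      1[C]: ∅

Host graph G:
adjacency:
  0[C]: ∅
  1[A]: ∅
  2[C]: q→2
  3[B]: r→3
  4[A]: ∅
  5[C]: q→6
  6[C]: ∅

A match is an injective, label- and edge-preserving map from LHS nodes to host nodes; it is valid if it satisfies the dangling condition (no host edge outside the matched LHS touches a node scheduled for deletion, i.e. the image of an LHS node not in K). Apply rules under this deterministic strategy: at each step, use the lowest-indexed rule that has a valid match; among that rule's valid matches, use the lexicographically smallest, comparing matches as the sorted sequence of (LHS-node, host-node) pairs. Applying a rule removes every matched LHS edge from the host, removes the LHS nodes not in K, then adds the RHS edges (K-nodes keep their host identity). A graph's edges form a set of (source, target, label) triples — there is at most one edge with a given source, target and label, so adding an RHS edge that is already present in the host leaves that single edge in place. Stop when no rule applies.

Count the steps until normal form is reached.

start.  V:7 E:3  edges: 2-q->2 3-r->3 5-q->6
1. fire R0 via {0↦1, 1↦3, 2↦5, 3↦6}  →  V:4 E:1  edges: 2-q->2
2. fire R1 via {0↦4, 1↦2, 2↦3}  →  V:2 E:0  edges: ∅
halt: no rule applies after step 2

Answer: 2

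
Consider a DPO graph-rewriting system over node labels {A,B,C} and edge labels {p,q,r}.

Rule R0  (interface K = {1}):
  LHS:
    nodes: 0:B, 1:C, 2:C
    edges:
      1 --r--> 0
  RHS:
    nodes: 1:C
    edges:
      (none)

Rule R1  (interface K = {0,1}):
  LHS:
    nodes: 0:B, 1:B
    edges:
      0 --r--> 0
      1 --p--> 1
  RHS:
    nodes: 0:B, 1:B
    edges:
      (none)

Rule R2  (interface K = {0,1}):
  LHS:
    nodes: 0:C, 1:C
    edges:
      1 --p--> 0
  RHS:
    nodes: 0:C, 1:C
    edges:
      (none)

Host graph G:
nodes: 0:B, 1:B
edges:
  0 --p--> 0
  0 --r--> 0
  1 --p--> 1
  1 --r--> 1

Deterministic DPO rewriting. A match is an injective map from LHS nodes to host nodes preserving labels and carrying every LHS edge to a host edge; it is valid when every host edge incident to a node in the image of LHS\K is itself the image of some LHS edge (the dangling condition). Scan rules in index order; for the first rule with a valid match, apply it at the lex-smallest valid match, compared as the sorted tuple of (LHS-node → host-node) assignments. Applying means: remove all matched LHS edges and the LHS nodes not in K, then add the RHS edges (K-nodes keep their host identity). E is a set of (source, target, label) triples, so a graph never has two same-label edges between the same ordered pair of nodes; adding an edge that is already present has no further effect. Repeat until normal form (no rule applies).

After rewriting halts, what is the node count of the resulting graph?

Answer: 2

Steps:
start.  V:2 E:4  edges: 0-p->0 0-r->0 1-p->1 1-r->1
1. fire R1 via {0↦0, 1↦1}  →  V:2 E:2  edges: 0-p->0 1-r->1
2. fire R1 via {0↦1, 1↦0}  →  V:2 E:0  edges: ∅
halt: no rule applies after step 2
NF nodes: {0:B, 1:B}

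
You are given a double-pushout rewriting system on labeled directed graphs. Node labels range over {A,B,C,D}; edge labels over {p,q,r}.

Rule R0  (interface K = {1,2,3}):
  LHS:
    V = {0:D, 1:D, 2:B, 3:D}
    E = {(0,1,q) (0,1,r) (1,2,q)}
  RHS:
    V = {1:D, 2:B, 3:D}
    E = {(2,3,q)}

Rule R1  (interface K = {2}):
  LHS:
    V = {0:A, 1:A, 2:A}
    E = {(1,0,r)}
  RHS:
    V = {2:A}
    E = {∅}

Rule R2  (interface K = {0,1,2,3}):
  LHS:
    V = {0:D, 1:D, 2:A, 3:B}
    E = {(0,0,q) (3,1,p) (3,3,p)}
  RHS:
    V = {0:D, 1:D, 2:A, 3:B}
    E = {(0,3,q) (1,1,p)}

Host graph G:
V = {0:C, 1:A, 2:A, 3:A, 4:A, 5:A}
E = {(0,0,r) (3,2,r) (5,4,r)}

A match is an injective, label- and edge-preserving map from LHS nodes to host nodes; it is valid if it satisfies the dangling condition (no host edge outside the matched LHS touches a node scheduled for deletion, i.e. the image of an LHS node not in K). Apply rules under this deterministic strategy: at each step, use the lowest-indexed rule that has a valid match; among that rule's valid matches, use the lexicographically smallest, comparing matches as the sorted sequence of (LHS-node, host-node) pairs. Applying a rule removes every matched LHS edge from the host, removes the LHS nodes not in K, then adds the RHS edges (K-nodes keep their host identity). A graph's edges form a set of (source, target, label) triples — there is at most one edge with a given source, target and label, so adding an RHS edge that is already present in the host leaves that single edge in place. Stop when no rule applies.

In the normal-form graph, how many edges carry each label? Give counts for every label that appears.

Answer: r:1

Rewrite trace:
start.  V:6 E:3  edges: 0-r->0 3-r->2 5-r->4
1. fire R1 via {0↦2, 1↦3, 2↦1}  →  V:4 E:2  edges: 0-r->0 5-r->4
2. fire R1 via {0↦4, 1↦5, 2↦1}  →  V:2 E:1  edges: 0-r->0
halt: no rule applies after step 2
NF edges: [(0, 0, 'r')]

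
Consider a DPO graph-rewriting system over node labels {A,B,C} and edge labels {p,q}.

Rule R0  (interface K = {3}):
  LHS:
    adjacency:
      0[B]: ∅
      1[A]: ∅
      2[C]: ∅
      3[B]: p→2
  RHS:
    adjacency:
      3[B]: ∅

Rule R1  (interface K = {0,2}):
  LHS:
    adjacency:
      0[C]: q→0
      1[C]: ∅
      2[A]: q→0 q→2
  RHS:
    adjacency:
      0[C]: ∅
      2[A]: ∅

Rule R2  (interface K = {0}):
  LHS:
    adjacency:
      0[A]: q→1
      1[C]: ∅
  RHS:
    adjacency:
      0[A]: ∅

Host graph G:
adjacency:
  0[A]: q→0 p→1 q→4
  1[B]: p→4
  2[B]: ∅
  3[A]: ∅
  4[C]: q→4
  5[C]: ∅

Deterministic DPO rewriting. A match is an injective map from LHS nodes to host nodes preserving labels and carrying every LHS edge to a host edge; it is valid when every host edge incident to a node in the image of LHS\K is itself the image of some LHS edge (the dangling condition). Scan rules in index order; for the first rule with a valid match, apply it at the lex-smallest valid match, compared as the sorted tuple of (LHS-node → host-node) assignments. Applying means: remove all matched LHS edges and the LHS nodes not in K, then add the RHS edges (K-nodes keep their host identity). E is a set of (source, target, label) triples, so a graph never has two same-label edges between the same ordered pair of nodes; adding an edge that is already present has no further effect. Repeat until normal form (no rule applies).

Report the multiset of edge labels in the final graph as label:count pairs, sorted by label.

Answer: p:1

Derivation:
initial: |V|=6 |E|=5  E = 0-q->0 0-p->1 0-q->4 1-p->4 4-q->4
step 1: apply R1 at {0↦4, 1↦5, 2↦0}  → |V|=5 |E|=2  E = 0-p->1 1-p->4
step 2: apply R0 at {0↦2, 1↦3, 2↦4, 3↦1}  → |V|=2 |E|=1  E = 0-p->1
halt: no rule applies after step 2
NF edges: [(0, 1, 'p')]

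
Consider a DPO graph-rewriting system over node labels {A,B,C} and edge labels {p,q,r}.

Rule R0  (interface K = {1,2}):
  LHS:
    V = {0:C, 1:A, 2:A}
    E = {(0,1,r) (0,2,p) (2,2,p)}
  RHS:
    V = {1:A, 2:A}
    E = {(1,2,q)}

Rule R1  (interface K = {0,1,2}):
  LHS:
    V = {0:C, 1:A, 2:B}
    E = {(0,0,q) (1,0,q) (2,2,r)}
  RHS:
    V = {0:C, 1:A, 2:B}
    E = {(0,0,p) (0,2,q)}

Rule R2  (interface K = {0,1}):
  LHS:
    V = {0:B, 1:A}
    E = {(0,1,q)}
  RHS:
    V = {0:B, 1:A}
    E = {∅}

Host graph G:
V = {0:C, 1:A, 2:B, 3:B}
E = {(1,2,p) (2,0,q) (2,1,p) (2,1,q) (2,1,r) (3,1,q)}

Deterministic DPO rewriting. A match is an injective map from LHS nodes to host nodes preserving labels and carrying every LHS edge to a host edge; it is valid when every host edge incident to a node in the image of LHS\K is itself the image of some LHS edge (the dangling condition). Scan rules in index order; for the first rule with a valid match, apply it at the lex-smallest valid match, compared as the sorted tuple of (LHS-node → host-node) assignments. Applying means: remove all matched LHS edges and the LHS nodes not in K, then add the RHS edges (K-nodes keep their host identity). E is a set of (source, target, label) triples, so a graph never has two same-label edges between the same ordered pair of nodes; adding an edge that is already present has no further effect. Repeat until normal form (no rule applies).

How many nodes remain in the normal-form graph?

[0] host  ⇒  4 nodes, 6 edges  {1-p->2 2-q->0 2-p->1 2-q->1 2-r->1 3-q->1}
[1] R2 @ {0↦2, 1↦1}  ⇒  4 nodes, 5 edges  {1-p->2 2-q->0 2-p->1 2-r->1 3-q->1}
[2] R2 @ {0↦3, 1↦1}  ⇒  4 nodes, 4 edges  {1-p->2 2-q->0 2-p->1 2-r->1}
halt: no rule applies after step 2
NF nodes: {0:C, 1:A, 2:B, 3:B}

Answer: 4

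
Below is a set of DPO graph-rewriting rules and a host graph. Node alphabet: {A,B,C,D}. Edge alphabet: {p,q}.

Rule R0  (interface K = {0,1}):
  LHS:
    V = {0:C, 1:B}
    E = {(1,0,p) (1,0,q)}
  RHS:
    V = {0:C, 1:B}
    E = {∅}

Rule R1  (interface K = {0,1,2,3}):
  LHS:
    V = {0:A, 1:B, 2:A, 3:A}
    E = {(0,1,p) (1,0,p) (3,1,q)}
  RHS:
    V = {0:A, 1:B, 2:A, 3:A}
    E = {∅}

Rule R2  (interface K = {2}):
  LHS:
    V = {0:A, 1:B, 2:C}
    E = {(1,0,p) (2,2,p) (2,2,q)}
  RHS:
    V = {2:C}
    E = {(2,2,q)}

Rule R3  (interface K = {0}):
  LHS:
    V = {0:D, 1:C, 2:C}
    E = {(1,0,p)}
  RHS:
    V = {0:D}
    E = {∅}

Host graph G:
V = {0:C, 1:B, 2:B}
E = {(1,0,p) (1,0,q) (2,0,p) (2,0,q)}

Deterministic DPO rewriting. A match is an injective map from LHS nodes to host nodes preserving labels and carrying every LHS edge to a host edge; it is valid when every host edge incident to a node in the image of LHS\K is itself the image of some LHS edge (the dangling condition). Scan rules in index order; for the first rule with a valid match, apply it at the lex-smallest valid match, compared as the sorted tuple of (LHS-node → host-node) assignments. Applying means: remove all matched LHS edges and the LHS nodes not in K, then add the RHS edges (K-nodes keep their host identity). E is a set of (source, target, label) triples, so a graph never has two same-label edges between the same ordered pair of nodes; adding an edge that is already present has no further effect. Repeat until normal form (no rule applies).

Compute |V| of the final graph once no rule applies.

Answer: 3

Derivation:
start.  V:3 E:4  edges: 1-p->0 1-q->0 2-p->0 2-q->0
1. fire R0 via {0↦0, 1↦1}  →  V:3 E:2  edges: 2-p->0 2-q->0
2. fire R0 via {0↦0, 1↦2}  →  V:3 E:0  edges: ∅
halt: no rule applies after step 2
NF nodes: {0:C, 1:B, 2:B}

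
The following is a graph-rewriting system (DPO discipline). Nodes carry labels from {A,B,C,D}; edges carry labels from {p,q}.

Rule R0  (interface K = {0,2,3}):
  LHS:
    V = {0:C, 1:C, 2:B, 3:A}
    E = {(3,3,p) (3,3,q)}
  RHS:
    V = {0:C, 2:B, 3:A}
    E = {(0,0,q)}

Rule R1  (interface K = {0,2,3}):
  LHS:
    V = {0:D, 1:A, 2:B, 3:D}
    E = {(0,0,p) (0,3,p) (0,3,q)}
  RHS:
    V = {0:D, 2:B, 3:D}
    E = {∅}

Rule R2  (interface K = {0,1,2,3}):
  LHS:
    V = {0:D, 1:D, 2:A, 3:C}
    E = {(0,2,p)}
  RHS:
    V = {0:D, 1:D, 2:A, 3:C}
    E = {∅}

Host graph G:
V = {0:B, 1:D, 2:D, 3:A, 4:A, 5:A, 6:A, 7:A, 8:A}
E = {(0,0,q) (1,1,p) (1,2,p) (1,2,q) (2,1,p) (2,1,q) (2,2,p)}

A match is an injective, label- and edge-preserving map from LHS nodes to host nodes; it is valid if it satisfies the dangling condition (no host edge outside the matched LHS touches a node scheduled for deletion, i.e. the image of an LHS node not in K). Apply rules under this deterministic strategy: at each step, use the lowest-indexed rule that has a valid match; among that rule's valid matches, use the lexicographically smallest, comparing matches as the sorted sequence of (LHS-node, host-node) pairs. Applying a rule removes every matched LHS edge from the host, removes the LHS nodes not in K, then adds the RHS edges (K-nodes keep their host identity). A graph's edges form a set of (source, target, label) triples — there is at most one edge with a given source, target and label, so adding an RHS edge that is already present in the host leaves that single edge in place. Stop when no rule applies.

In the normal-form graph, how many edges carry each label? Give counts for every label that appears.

Answer: q:1

Steps:
[0] host  ⇒  9 nodes, 7 edges  {0-q->0 1-p->1 1-p->2 1-q->2 2-p->1 2-q->1 2-p->2}
[1] R1 @ {0↦1, 1↦3, 2↦0, 3↦2}  ⇒  8 nodes, 4 edges  {0-q->0 2-p->1 2-q->1 2-p->2}
[2] R1 @ {0↦2, 1↦4, 2↦0, 3↦1}  ⇒  7 nodes, 1 edges  {0-q->0}
normal form: no rule applies after step 2
NF edges: [(0, 0, 'q')]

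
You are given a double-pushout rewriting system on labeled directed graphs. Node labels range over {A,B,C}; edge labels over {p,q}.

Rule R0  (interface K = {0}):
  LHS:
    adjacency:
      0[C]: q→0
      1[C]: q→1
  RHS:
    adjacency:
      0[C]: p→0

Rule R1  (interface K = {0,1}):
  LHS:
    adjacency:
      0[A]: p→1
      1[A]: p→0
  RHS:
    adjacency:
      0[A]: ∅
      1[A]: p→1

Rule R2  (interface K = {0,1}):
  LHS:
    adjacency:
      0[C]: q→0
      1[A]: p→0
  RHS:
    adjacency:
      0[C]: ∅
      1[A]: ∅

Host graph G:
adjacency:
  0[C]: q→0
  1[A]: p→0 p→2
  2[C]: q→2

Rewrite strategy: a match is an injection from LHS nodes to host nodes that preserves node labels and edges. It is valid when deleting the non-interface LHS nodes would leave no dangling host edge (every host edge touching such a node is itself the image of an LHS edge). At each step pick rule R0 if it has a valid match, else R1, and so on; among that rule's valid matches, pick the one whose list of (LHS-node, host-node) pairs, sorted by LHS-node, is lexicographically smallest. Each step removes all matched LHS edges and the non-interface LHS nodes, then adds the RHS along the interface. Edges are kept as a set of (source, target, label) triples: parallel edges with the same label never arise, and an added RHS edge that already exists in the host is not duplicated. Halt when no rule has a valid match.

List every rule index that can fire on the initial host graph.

Answer: [R2]

Steps:
R0: no valid match — 2 raw matches, all fail dangling condition
R1: no valid match — LHS pattern not found
R2: 2 valid matches — {0↦0, 1↦1}, {0↦2, 1↦1}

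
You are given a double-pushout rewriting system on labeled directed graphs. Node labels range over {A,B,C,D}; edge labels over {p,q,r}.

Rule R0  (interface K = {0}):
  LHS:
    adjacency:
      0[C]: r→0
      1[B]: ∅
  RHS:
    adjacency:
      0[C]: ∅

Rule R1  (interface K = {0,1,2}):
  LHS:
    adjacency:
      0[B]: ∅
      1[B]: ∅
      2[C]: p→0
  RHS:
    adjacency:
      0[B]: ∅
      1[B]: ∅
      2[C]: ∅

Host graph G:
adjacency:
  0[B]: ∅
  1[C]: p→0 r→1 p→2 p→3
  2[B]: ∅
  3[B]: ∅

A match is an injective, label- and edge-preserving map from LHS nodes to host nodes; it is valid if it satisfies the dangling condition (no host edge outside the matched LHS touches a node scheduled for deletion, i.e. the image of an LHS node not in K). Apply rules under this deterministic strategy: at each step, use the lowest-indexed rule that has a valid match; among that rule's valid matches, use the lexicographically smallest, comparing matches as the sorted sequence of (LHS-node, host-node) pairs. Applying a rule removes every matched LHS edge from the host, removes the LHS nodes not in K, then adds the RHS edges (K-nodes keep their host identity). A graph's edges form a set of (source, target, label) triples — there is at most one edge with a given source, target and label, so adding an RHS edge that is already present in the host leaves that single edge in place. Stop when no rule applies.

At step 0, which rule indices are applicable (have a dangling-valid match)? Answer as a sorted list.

Answer: [R1]

Derivation:
R0: no valid match — 3 raw matches, all fail dangling condition
R1: 6 valid matches — {0↦0, 1↦2, 2↦1}, {0↦0, 1↦3, 2↦1}, {0↦2, 1↦0, 2↦1} (+3 more)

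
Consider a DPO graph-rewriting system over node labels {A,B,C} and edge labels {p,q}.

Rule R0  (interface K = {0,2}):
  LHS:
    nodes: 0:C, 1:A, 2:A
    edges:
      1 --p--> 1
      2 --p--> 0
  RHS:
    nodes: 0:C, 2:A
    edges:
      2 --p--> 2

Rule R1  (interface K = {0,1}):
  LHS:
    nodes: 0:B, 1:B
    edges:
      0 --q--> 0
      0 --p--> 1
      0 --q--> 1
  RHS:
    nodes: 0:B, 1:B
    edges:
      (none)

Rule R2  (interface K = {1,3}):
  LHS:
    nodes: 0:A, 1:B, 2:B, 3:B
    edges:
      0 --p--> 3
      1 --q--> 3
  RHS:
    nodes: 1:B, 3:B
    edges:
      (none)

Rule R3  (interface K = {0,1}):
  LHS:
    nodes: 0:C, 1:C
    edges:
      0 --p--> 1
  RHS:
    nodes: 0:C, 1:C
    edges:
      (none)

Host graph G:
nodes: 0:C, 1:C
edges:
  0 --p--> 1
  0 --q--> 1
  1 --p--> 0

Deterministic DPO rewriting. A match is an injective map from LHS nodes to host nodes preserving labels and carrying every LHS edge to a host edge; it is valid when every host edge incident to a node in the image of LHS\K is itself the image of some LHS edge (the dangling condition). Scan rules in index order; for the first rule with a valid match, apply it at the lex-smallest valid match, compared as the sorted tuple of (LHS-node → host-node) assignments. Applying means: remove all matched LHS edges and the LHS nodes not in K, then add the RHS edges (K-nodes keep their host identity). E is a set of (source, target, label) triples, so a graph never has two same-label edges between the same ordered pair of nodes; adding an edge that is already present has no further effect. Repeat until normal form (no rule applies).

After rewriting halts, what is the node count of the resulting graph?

start.  V:2 E:3  edges: 0-p->1 0-q->1 1-p->0
1. fire R3 via {0↦0, 1↦1}  →  V:2 E:2  edges: 0-q->1 1-p->0
2. fire R3 via {0↦1, 1↦0}  →  V:2 E:1  edges: 0-q->1
halt: no rule applies after step 2
NF nodes: {0:C, 1:C}

Answer: 2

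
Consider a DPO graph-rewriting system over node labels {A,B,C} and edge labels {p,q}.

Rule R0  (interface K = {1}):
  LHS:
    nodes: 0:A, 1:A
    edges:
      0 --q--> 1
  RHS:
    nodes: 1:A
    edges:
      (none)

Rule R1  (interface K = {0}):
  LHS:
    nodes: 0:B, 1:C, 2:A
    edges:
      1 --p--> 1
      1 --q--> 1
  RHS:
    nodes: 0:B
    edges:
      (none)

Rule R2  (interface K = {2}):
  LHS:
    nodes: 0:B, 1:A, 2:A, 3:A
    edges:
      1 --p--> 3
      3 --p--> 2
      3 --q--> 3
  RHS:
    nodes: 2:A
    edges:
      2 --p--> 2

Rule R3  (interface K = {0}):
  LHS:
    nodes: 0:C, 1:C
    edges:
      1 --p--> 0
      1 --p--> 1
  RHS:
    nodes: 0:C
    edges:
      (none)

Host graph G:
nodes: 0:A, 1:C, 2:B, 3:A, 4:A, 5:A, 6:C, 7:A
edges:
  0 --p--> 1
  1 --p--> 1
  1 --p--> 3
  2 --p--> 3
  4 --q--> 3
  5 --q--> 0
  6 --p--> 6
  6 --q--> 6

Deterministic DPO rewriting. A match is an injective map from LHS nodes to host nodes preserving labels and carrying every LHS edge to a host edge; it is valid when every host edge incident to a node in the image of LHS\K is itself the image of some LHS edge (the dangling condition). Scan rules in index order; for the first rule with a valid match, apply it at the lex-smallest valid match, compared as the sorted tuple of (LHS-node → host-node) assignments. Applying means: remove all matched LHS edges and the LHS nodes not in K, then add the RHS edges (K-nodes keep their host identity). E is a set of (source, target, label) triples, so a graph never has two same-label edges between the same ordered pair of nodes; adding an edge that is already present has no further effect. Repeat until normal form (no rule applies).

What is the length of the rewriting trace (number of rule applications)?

Answer: 3

Derivation:
start.  V:8 E:8  edges: 0-p->1 1-p->1 1-p->3 2-p->3 4-q->3 5-q->0 6-p->6 6-q->6
1. fire R0 via {0↦4, 1↦3}  →  V:7 E:7  edges: 0-p->1 1-p->1 1-p->3 2-p->3 5-q->0 6-p->6 6-q->6
2. fire R0 via {0↦5, 1↦0}  →  V:6 E:6  edges: 0-p->1 1-p->1 1-p->3 2-p->3 6-p->6 6-q->6
3. fire R1 via {0↦2, 1↦6, 2↦7}  →  V:4 E:4  edges: 0-p->1 1-p->1 1-p->3 2-p->3
final graph: no rule applies after step 3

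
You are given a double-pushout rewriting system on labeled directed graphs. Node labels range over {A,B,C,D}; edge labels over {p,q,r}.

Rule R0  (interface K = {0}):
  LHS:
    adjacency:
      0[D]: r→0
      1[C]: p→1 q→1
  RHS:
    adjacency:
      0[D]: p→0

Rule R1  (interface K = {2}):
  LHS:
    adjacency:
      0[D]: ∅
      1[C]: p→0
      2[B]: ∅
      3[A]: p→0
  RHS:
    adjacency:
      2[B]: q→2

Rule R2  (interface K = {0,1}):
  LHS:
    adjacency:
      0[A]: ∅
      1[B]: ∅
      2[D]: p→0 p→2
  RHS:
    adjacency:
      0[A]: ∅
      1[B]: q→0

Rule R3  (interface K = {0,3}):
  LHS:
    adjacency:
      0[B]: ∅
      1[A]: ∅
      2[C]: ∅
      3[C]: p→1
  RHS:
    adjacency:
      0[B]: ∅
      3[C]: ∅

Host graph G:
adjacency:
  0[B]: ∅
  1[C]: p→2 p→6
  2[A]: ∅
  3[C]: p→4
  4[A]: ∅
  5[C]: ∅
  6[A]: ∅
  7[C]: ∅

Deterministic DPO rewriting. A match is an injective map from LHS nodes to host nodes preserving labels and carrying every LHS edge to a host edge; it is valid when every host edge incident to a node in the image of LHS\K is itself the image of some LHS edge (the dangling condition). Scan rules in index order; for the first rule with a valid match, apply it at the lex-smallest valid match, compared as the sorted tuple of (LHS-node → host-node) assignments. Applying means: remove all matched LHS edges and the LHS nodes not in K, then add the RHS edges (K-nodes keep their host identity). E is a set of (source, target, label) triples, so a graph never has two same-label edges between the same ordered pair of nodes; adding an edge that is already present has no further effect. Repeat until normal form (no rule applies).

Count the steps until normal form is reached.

Answer: 3

Steps:
initial: |V|=8 |E|=3  E = 1-p->2 1-p->6 3-p->4
step 1: apply R3 at {0↦0, 1↦2, 2↦5, 3↦1}  → |V|=6 |E|=2  E = 1-p->6 3-p->4
step 2: apply R3 at {0↦0, 1↦4, 2↦7, 3↦3}  → |V|=4 |E|=1  E = 1-p->6
step 3: apply R3 at {0↦0, 1↦6, 2↦3, 3↦1}  → |V|=2 |E|=0  E = ∅
final graph: no rule applies after step 3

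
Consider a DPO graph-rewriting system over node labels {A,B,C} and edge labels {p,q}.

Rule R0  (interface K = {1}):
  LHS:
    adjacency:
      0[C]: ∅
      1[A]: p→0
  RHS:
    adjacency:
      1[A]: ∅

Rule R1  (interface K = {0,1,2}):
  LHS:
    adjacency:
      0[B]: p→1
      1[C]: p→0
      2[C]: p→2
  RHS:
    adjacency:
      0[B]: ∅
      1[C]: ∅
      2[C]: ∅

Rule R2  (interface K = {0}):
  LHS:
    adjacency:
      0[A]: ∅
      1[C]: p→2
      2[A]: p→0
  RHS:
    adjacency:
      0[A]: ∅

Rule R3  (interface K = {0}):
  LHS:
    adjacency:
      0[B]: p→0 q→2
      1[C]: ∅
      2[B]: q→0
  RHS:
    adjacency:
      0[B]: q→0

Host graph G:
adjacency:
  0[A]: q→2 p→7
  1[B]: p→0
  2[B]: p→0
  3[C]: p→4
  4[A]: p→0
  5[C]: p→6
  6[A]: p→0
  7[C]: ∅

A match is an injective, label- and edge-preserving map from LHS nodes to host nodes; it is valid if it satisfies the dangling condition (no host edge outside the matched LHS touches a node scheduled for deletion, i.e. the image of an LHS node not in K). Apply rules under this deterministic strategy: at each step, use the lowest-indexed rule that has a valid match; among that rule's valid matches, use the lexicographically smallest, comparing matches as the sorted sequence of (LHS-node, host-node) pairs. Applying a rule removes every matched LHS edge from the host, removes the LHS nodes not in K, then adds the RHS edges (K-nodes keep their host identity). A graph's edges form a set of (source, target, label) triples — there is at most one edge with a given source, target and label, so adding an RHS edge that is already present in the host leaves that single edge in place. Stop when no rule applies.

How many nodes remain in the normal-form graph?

Answer: 3

Steps:
[0] host  ⇒  8 nodes, 8 edges  {0-q->2 0-p->7 1-p->0 2-p->0 3-p->4 4-p->0 5-p->6 6-p->0}
[1] R0 @ {0↦7, 1↦0}  ⇒  7 nodes, 7 edges  {0-q->2 1-p->0 2-p->0 3-p->4 4-p->0 5-p->6 6-p->0}
[2] R2 @ {0↦0, 1↦3, 2↦4}  ⇒  5 nodes, 5 edges  {0-q->2 1-p->0 2-p->0 5-p->6 6-p->0}
[3] R2 @ {0↦0, 1↦5, 2↦6}  ⇒  3 nodes, 3 edges  {0-q->2 1-p->0 2-p->0}
normal form: no rule applies after step 3
NF nodes: {0:A, 1:B, 2:B}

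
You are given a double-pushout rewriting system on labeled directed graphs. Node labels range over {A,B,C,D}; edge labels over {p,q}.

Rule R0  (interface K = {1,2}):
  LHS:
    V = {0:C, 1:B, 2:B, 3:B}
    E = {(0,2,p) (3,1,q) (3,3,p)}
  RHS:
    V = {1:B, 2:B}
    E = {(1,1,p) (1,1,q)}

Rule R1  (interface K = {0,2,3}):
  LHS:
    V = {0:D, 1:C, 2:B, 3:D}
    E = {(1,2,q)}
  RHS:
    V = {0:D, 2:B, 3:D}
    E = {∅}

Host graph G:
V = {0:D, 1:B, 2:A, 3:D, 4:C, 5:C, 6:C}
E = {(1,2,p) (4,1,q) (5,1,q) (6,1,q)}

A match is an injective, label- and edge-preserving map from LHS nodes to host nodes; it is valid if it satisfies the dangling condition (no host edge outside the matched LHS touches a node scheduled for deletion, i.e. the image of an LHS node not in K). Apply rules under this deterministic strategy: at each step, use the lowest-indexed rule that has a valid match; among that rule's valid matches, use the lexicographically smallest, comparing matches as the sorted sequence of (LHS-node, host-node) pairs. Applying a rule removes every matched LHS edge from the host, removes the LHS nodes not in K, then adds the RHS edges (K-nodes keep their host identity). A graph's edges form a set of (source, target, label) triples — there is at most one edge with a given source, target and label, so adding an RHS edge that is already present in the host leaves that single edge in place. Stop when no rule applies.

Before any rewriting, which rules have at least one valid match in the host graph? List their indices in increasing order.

Answer: [R1]

Steps:
R0: no valid match — LHS pattern not found
R1: 6 valid matches — {0↦0, 1↦4, 2↦1, 3↦3}, {0↦0, 1↦5, 2↦1, 3↦3}, {0↦0, 1↦6, 2↦1, 3↦3} (+3 more)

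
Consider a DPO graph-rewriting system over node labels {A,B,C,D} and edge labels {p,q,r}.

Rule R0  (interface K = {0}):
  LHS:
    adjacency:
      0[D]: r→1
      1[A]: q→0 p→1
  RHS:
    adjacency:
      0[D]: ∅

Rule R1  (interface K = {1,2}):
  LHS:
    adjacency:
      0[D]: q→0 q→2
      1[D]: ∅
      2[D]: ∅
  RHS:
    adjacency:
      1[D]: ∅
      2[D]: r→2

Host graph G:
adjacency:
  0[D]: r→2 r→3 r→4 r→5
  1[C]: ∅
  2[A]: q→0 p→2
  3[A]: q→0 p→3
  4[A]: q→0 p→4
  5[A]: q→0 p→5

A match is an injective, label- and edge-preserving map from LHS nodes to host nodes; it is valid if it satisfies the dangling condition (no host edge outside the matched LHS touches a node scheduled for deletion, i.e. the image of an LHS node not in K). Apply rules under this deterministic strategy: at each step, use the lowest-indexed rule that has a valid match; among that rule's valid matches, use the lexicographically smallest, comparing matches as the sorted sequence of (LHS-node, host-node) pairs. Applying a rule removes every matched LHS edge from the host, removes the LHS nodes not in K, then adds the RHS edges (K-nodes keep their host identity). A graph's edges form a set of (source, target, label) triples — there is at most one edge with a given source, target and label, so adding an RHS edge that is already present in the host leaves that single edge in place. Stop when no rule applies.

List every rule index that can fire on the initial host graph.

Answer: [R0]

Steps:
R0: 4 valid matches — {0↦0, 1↦2}, {0↦0, 1↦3}, {0↦0, 1↦4} (+1 more)
R1: no valid match — LHS pattern not found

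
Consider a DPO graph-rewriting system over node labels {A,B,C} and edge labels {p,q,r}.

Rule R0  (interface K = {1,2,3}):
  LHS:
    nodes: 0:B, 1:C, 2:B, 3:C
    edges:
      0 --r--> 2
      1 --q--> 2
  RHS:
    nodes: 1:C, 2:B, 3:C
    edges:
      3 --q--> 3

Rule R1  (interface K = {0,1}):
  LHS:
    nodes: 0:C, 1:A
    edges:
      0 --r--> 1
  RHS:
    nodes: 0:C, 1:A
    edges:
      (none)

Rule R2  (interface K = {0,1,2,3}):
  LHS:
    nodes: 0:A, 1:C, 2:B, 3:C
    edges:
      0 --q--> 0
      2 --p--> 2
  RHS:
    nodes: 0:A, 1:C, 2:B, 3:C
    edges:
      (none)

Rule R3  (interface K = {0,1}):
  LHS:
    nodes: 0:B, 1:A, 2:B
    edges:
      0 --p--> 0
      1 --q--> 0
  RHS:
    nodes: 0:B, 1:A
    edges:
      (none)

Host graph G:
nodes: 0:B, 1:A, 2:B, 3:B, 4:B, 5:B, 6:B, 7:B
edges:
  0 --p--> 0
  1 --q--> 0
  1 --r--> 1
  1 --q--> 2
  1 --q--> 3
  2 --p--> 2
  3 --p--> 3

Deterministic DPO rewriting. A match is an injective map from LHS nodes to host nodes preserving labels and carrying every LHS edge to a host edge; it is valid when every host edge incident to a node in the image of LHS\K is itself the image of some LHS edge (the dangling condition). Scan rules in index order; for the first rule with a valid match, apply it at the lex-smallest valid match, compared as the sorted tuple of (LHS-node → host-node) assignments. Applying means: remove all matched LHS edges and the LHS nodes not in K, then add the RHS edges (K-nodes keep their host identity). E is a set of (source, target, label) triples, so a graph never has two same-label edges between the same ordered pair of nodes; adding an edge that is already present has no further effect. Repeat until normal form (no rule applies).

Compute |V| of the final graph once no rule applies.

start.  V:8 E:7  edges: 0-p->0 1-q->0 1-r->1 1-q->2 1-q->3 2-p->2 3-p->3
1. fire R3 via {0↦0, 1↦1, 2↦4}  →  V:7 E:5  edges: 1-r->1 1-q->2 1-q->3 2-p->2 3-p->3
2. fire R3 via {0↦2, 1↦1, 2↦0}  →  V:6 E:3  edges: 1-r->1 1-q->3 3-p->3
3. fire R3 via {0↦3, 1↦1, 2↦2}  →  V:5 E:1  edges: 1-r->1
halt: no rule applies after step 3
NF nodes: {1:A, 3:B, 5:B, 6:B, 7:B}

Answer: 5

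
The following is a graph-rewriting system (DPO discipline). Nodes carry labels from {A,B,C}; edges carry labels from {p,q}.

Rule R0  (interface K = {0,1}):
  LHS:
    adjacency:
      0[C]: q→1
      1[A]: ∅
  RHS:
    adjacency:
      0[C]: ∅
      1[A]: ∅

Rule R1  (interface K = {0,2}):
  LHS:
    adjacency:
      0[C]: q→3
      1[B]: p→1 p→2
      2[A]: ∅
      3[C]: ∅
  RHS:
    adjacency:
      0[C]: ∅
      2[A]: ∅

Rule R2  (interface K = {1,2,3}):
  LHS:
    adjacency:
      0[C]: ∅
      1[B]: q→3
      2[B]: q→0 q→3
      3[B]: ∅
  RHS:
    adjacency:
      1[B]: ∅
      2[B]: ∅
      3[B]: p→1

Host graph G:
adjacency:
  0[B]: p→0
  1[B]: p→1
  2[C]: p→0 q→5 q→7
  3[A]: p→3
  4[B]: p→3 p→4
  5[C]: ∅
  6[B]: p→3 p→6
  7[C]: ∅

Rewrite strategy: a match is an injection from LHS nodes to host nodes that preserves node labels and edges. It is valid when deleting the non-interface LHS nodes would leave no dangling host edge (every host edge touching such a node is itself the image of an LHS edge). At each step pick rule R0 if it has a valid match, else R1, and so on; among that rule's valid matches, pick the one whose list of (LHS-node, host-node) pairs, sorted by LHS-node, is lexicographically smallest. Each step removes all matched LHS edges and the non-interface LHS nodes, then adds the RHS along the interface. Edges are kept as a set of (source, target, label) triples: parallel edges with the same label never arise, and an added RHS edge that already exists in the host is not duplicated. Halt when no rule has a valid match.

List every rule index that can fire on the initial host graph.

Answer: [R1]

Rewrite trace:
R0: no valid match — LHS pattern not found
R1: 4 valid matches — {0↦2, 1↦4, 2↦3, 3↦5}, {0↦2, 1↦4, 2↦3, 3↦7}, {0↦2, 1↦6, 2↦3, 3↦5} (+1 more)
R2: no valid match — LHS pattern not found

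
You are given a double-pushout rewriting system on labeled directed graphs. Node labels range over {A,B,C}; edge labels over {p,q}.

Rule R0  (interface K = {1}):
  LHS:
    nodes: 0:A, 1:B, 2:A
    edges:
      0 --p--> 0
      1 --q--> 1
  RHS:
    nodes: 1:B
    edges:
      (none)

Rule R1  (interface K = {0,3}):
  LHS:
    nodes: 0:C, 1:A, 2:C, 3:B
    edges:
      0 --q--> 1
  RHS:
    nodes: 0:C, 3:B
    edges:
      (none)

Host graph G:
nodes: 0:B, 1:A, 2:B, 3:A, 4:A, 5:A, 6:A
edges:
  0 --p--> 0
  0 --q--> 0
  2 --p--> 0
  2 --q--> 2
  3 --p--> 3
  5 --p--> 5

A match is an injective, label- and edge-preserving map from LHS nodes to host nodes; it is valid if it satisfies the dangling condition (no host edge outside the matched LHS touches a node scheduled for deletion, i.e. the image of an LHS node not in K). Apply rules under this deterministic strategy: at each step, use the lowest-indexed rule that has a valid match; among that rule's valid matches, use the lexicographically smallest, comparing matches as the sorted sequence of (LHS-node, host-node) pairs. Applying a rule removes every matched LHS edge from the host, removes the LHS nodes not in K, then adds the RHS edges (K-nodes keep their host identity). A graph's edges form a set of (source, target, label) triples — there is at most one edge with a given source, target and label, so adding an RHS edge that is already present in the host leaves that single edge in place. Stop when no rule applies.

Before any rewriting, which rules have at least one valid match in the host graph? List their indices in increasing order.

R0: 12 valid matches — {0↦3, 1↦0, 2↦1}, {0↦3, 1↦0, 2↦4}, {0↦3, 1↦0, 2↦6} (+9 more)
R1: no valid match — LHS pattern not found

Answer: [R0]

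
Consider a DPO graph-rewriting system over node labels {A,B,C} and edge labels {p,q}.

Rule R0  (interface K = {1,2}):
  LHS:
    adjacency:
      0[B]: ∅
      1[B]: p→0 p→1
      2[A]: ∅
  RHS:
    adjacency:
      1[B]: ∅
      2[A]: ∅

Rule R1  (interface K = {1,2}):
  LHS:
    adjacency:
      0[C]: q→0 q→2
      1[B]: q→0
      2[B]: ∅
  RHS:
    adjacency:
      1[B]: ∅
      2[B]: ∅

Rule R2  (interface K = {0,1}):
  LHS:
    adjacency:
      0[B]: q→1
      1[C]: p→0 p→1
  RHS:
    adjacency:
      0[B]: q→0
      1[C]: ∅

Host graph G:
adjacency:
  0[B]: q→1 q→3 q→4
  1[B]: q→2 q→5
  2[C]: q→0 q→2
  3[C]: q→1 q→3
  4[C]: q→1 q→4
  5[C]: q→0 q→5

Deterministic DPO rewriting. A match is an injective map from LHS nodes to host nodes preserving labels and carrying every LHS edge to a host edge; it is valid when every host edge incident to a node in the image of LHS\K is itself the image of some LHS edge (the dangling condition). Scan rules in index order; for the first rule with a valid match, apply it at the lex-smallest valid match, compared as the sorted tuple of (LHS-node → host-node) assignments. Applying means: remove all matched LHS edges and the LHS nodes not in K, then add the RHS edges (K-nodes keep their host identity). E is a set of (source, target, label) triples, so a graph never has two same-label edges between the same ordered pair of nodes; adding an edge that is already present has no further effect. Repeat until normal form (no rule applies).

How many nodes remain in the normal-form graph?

Answer: 2

Derivation:
start.  V:6 E:13  edges: 0-q->1 0-q->3 0-q->4 1-q->2 1-q->5 2-q->0 2-q->2 3-q->1 3-q->3 4-q->1 4-q->4 5-q->0 5-q->5
1. fire R1 via {0↦2, 1↦1, 2↦0}  →  V:5 E:10  edges: 0-q->1 0-q->3 0-q->4 1-q->5 3-q->1 3-q->3 4-q->1 4-q->4 5-q->0 5-q->5
2. fire R1 via {0↦3, 1↦0, 2↦1}  →  V:4 E:7  edges: 0-q->1 0-q->4 1-q->5 4-q->1 4-q->4 5-q->0 5-q->5
3. fire R1 via {0↦4, 1↦0, 2↦1}  →  V:3 E:4  edges: 0-q->1 1-q->5 5-q->0 5-q->5
4. fire R1 via {0↦5, 1↦1, 2↦0}  →  V:2 E:1  edges: 0-q->1
halt: no rule applies after step 4
NF nodes: {0:B, 1:B}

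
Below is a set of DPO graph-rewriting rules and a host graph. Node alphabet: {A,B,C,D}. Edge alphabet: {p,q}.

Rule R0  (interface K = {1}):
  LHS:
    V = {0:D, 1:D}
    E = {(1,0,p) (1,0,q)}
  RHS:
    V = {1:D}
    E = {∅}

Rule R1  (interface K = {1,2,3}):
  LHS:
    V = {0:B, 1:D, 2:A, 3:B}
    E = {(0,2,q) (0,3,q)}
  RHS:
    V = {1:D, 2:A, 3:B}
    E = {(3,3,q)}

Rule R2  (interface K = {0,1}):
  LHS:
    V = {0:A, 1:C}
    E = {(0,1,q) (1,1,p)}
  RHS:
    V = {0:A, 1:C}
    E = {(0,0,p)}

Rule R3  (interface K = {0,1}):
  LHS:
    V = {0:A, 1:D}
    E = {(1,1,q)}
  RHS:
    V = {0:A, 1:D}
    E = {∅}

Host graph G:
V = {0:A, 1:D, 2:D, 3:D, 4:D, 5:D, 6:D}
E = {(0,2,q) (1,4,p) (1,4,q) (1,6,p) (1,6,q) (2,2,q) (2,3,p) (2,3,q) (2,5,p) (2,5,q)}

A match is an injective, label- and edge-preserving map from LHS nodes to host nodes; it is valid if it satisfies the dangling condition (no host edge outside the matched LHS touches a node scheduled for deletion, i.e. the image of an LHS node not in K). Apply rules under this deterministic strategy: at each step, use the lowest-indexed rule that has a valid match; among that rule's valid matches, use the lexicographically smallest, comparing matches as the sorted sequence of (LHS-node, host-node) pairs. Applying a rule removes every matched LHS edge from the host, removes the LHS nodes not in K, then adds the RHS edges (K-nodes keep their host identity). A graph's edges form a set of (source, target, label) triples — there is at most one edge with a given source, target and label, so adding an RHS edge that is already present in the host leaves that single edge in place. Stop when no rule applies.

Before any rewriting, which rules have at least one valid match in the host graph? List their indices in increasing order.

Answer: [R0,R3]

Derivation:
R0: 4 valid matches — {0↦3, 1↦2}, {0↦4, 1↦1}, {0↦5, 1↦2} (+1 more)
R1: no valid match — LHS pattern not found
R2: no valid match — LHS pattern not found
R3: 1 valid match — {0↦0, 1↦2}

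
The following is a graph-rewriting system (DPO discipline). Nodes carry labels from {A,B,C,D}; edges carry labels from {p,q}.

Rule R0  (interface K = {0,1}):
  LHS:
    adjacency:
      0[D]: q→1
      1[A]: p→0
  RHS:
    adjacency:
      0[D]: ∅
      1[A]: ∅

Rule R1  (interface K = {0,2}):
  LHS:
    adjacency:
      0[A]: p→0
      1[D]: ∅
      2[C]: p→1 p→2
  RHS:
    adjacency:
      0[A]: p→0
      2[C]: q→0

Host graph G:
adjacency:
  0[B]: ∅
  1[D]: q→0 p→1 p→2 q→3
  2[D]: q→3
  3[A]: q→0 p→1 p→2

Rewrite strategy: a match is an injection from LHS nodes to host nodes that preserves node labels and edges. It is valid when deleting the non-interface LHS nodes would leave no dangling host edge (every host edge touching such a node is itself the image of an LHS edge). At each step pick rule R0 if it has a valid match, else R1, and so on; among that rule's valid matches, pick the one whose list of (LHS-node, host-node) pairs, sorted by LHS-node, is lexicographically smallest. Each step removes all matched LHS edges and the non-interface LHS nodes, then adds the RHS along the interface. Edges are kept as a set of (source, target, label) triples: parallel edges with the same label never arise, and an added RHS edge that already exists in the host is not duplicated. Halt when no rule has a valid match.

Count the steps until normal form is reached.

start.  V:4 E:8  edges: 1-q->0 1-p->1 1-p->2 1-q->3 2-q->3 3-q->0 3-p->1 3-p->2
1. fire R0 via {0↦1, 1↦3}  →  V:4 E:6  edges: 1-q->0 1-p->1 1-p->2 2-q->3 3-q->0 3-p->2
2. fire R0 via {0↦2, 1↦3}  →  V:4 E:4  edges: 1-q->0 1-p->1 1-p->2 3-q->0
halt: no rule applies after step 2

Answer: 2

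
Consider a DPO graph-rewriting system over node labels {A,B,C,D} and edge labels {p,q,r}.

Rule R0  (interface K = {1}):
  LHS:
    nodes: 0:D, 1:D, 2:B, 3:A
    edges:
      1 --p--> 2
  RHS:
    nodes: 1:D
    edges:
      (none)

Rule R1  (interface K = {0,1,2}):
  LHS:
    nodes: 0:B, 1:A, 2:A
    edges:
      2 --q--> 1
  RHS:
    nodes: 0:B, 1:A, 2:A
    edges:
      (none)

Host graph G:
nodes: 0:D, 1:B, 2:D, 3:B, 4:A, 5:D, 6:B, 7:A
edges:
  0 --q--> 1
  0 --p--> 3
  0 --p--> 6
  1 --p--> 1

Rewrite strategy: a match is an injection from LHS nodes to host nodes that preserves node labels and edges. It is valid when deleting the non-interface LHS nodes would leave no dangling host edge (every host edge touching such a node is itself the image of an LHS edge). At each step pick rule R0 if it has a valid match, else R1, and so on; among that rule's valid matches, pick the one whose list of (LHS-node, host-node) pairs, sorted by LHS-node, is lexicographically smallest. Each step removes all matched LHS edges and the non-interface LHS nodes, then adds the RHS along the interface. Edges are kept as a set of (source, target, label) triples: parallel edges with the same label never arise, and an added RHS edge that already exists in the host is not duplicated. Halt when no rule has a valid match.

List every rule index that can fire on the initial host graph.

R0: 8 valid matches — {0↦2, 1↦0, 2↦3, 3↦4}, {0↦2, 1↦0, 2↦3, 3↦7}, {0↦2, 1↦0, 2↦6, 3↦4} (+5 more)
R1: no valid match — LHS pattern not found

Answer: [R0]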